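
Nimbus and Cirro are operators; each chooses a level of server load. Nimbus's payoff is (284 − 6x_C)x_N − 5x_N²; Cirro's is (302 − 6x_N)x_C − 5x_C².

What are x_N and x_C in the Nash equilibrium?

16.0625, 20.5625

Expanding Nimbus's payoff: 284x_N − 6x_Cx_N − 5x_N².
∂π/∂x_N = 284 − 6x_C − 10x_N = 0, so x_N = 28.4 − 0.6x_C.
Likewise for Cirro: x_C = 30.2 − 0.6x_N.
Substituting the second reaction function into the first: x_N = 28.4 − 0.6(30.2 − 0.6x_N), which gives 0.64x_N = 10.28 ⇒ x_N = 16.0625.
Then x_C = 30.2 − 0.6·16.0625 = 20.5625.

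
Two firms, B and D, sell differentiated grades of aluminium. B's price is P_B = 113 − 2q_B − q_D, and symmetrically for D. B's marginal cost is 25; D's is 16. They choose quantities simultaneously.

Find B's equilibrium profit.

Firm B's profit: π = q_B(113 − 2q_B − q_D) − 25q_B.
∂π/∂q_B = 88 − 4q_B − q_D = 0 ⇒ q_B = 22 − 0.25q_D.
Similarly q_D = 24.25 − 0.25q_B.
Substituting the second reaction function into the first: q_B = 22 − 0.25(24.25 − 0.25q_B), which gives 0.9375q_B = 15.9375 ⇒ q_B = 17.
Then q_D = 24.25 − 0.25·17 = 20.
P_B = 113 − 2·17 − 20 = 59.
Profit = (59 − 25)·17 = 578.

578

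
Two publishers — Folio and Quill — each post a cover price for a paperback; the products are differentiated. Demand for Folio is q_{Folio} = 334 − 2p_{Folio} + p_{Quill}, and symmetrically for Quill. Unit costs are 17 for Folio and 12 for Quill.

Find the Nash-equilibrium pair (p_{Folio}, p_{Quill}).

Folio's profit: π = (p_{Folio} − 17)(334 − 2p_{Folio} + p_{Quill}).
∂π/∂p_{Folio} = 368 − 4p_{Folio} + p_{Quill} = 0 ⇒ p_{Folio} = 92 + 0.25p_{Quill}.
Similarly p_{Quill} = 89.5 + 0.25p_{Folio}.
Solving the two reaction functions simultaneously: (1 − (0.25)(0.25))p_{Folio} = 92 + 0.25·89.5, so 0.9375p_{Folio} = 114.375 and p_{Folio} = 122.
Then p_{Quill} = 89.5 + 0.25·122 = 120.

122, 120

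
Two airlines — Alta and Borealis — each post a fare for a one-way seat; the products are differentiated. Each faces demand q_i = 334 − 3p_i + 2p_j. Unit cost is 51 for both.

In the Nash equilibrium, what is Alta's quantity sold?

Alta's profit: π = (p_{Alta} − 51)(334 − 3p_{Alta} + 2p_{Borealis}).
∂π/∂p_{Alta} = 487 − 6p_{Alta} + 2p_{Borealis} = 0 ⇒ p_{Alta} = 487/6 + (1/3)p_{Borealis}.
Setting p_{Alta} = p_{Borealis} in the reaction function: p_{Alta} = 487/6 + (1/3)p_{Alta}, so p_{Alta} = (487/6) / (2/3) = 121.75.
q_{Alta} = 334 − 3·121.75 + 2·121.75 = 212.25.

212.25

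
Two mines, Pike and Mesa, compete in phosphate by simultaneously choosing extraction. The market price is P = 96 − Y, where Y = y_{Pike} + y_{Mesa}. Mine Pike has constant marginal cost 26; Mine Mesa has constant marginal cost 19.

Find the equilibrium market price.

Mine Pike's profit: π = y_{Pike}(96 − (y_{Pike} + y_{Mesa})) − 26y_{Pike}.
∂π/∂y_{Pike} = 70 − 2y_{Pike} − y_{Mesa} = 0, so y_{Pike} = 35 − 0.5y_{Mesa}.
By the same steps for Mesa: y_{Mesa} = 38.5 − 0.5y_{Pike}.
Solving the two reaction functions simultaneously: (1 − (−0.5)(−0.5))y_{Pike} = 35 − 0.5·38.5, so 0.75y_{Pike} = 15.75 and y_{Pike} = 21.
Then y_{Mesa} = 38.5 − 0.5·21 = 28.
Equilibrium price: P = 96 − 49 = 47.

47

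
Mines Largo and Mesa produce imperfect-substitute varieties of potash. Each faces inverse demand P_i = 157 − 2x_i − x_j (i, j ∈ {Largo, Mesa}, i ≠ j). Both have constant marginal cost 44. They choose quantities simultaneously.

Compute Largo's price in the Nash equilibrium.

89.2

Mine Largo's profit: π = x_{Largo}(157 − 2x_{Largo} − x_{Mesa}) − 44x_{Largo}.
∂π/∂x_{Largo} = 113 − 4x_{Largo} − x_{Mesa} = 0 ⇒ x_{Largo} = 28.25 − 0.25x_{Mesa}.
Setting x_{Largo} = x_{Mesa} in the reaction function: x_{Largo} = 28.25 − 0.25x_{Largo}, so x_{Largo} = 28.25 / 1.25 = 22.6.
P_{Largo} = 157 − 2·22.6 − 22.6 = 89.2.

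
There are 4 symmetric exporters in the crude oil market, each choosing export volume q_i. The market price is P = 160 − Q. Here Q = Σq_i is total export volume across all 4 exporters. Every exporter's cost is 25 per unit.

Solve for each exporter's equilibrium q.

27

A representative exporter's profit is π_i = q_i(160 − Q) − 25q_i, with Q = q_i + Σ_{j≠i} q_j.
First-order condition: 135 − 2q_i − Σ_{j≠i} q_j = 0.
In a symmetric equilibrium every exporter chooses the same q, so Σ_{j≠i} q_j = 3q. The condition becomes 135 − 5q = 0, giving q = 135/5 = 27.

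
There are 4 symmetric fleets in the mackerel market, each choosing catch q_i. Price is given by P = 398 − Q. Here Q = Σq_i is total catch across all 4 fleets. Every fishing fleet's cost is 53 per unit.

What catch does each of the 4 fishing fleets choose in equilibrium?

A representative fishing fleet's profit is π_i = q_i(398 − Q) − 53q_i, with Q = q_i + Σ_{j≠i} q_j.
First-order condition: 345 − 2q_i − Σ_{j≠i} q_j = 0.
In a symmetric equilibrium every fishing fleet chooses the same q, so Σ_{j≠i} q_j = 3q. The condition becomes 345 − 5q = 0, giving q = 345/5 = 69.

69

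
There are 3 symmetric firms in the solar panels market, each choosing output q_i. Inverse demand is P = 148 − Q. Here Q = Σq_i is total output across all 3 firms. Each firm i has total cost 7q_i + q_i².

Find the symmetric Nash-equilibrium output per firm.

23.5

A representative firm's profit is π_i = q_i(148 − Q) − 7q_i − q_i², with Q = q_i + Σ_{j≠i} q_j.
First-order condition: 141 − 4q_i − Σ_{j≠i} q_j = 0.
With identical firms, set every q_j = q: then 141 − 4q − 2q = 0, i.e. q = 141/6 = 23.5.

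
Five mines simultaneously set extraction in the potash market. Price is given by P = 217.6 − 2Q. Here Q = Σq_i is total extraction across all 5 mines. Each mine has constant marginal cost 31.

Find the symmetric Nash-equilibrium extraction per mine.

A representative mine's profit is π_i = q_i(217.6 − 2Q) − 31q_i, with Q = q_i + Σ_{j≠i} q_j.
First-order condition: 186.6 − 4q_i − 2Σ_{j≠i} q_j = 0.
With identical mines, set every q_j = q: then 186.6 − 4q − 8q = 0, i.e. q = 186.6/12 = 15.55.

15.55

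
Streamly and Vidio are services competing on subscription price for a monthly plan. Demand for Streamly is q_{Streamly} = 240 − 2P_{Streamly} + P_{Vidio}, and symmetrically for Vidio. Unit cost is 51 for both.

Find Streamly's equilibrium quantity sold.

Streamly's profit: π = (P_{Streamly} − 51)(240 − 2P_{Streamly} + P_{Vidio}).
∂π/∂P_{Streamly} = 342 − 4P_{Streamly} + P_{Vidio} = 0 ⇒ P_{Streamly} = 85.5 + 0.25P_{Vidio}.
By symmetry P_{Vidio} = P_{Streamly}; substituting into the reaction function, 0.75P_{Streamly} = 85.5 and P_{Streamly} = 114.
q_{Streamly} = 240 − 2·114 + 114 = 126.

126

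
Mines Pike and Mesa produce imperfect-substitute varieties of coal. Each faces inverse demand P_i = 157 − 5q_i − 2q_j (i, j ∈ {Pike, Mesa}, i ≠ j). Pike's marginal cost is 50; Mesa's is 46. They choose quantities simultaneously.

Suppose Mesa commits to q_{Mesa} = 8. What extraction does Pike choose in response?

9.1

Mine Pike's profit: π = q_{Pike}(157 − 5q_{Pike} − 2q_{Mesa}) − 50q_{Pike}.
∂π/∂q_{Pike} = 107 − 10q_{Pike} − 2q_{Mesa} = 0 ⇒ q_{Pike} = 10.7 − 0.2q_{Mesa}.
At q_{Mesa} = 8: q_{Pike} = 10.7 − 0.2·8 = 9.1.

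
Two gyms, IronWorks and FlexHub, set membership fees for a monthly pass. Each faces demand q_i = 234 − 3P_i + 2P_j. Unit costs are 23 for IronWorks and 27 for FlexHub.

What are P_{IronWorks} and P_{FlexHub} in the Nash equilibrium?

IronWorks's profit: π = (P_{IronWorks} − 23)(234 − 3P_{IronWorks} + 2P_{FlexHub}).
∂π/∂P_{IronWorks} = 303 − 6P_{IronWorks} + 2P_{FlexHub} = 0 ⇒ P_{IronWorks} = 50.5 + (1/3)P_{FlexHub}.
Similarly P_{FlexHub} = 52.5 + (1/3)P_{IronWorks}.
Substituting the second reaction function into the first: P_{IronWorks} = 50.5 + (1/3)(52.5 + (1/3)P_{IronWorks}), which gives (8/9)P_{IronWorks} = 68 ⇒ P_{IronWorks} = 76.5.
Then P_{FlexHub} = 52.5 + (1/3)·76.5 = 78.

76.5, 78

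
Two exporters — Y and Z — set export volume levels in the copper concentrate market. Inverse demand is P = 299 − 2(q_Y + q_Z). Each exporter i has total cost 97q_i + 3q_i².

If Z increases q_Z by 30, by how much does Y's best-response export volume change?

-6

Exporter Y's profit: π = q_Y(299 − 2(q_Y + q_Z)) − 97q_Y − 3q_Y².
∂π/∂q_Y = 202 − 10q_Y − 2q_Z = 0, so q_Y = 20.2 − 0.2q_Z.
The reaction-function slope is −0.2, so a 30-unit rise in q_Z moves q_Y by −0.2 × 30 = −6. Y's best response falls — the actions are strategic substitutes.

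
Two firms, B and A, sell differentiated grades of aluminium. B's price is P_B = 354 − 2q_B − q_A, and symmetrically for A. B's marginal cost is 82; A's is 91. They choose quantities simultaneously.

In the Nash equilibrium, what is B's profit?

Firm B's profit: π = q_B(354 − 2q_B − q_A) − 82q_B.
∂π/∂q_B = 272 − 4q_B − q_A = 0 ⇒ q_B = 68 − 0.25q_A.
Similarly q_A = 65.75 − 0.25q_B.
Solving the two reaction functions simultaneously: (1 − (−0.25)(−0.25))q_B = 68 − 0.25·65.75, so 0.9375q_B = 51.5625 and q_B = 55.
Then q_A = 65.75 − 0.25·55 = 52.
P_B = 354 − 2·55 − 52 = 192.
Profit = (192 − 82)·55 = 6050.

6050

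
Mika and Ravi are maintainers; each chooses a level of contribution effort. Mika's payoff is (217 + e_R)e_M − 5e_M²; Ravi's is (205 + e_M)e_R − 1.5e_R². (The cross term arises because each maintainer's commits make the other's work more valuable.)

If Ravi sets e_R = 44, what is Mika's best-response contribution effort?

26.1

Expanding Mika's payoff: 217e_M + e_Re_M − 5e_M².
∂π/∂e_M = 217 + e_R − 10e_M = 0, so e_M = 21.7 + 0.1e_R.
At e_R = 44: e_M = 21.7 + 0.1·44 = 26.1.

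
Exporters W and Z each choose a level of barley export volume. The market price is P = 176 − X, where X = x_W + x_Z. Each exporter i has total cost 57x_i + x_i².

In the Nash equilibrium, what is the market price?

128.4

Exporter W's profit: π = x_W(176 − (x_W + x_Z)) − 57x_W − x_W².
∂π/∂x_W = 119 − 4x_W − x_Z = 0, so x_W = 29.75 − 0.25x_Z.
By symmetry x_Z = x_W; substituting into the reaction function, 1.25x_W = 29.75 and x_W = 23.8.
Equilibrium price: P = 176 − 47.6 = 128.4.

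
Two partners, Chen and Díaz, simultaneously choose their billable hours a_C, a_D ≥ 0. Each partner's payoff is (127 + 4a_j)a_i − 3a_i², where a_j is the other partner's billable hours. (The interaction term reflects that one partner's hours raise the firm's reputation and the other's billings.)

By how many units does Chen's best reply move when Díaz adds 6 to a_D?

Chen's payoff is (127 + 4a_D)a_C − 3a_C².
∂π/∂a_C = 127 + 4a_D − 6a_C = 0, so a_C = 127/6 + (2/3)a_D.
The reaction-function slope is 2/3, so a 6-unit rise in a_D moves a_C by 2/3 × 6 = 4. Chen's best response rises — the actions are strategic complements.

4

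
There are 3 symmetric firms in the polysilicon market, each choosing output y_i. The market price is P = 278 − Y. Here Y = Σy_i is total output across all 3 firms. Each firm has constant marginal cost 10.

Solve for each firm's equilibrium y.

67

A representative firm's profit is π_i = y_i(278 − Y) − 10y_i, with Y = y_i + Σ_{j≠i} y_j.
First-order condition: 268 − 2y_i − Σ_{j≠i} y_j = 0.
Imposing symmetry (y_j = y for all j) turns Σ_{j≠i} y_j into 2y, so 268 = 4y and y = 67.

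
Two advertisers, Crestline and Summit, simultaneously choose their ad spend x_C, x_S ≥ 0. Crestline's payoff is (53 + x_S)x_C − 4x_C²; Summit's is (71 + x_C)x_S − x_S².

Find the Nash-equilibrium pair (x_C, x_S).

11.8, 41.4

Expanding Crestline's payoff: 53x_C + x_Sx_C − 4x_C².
∂π/∂x_C = 53 + x_S − 8x_C = 0, so x_C = 6.625 + 0.125x_S.
Likewise for Summit: x_S = 35.5 + 0.5x_C.
Plugging x_S into Crestline's best response: x_C = 6.625 + 0.125(35.5 + 0.5x_C) ⇒ 0.9375x_C = 11.0625, so x_C = 11.8.
Then x_S = 35.5 + 0.5·11.8 = 41.4.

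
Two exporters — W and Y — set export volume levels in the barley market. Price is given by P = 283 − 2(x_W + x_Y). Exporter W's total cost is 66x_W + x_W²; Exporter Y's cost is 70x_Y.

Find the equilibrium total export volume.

Exporter W's profit: π = x_W(283 − 2(x_W + x_Y)) − 66x_W − x_W².
∂π/∂x_W = 217 − 6x_W − 2x_Y = 0, so x_W = 217/6 − (1/3)x_Y.
For Y: ∂π/∂x_Y = 213 − 4x_Y − 2x_W = 0 ⇒ x_Y = 53.25 − 0.5x_W.
Substituting the second reaction function into the first: x_W = 217/6 − (1/3)(53.25 − 0.5x_W), which gives (5/6)x_W = 221/12 ⇒ x_W = 22.1.
Then x_Y = 53.25 − 0.5·22.1 = 42.2.
Total export volume: 22.1 + 42.2 = 64.3.

64.3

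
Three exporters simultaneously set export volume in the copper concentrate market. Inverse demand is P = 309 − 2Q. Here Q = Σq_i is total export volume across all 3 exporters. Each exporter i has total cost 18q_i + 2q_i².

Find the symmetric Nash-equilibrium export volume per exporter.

A representative exporter's profit is π_i = q_i(309 − 2Q) − 18q_i − 2q_i², with Q = q_i + Σ_{j≠i} q_j.
First-order condition: 291 − 8q_i − 2Σ_{j≠i} q_j = 0.
Imposing symmetry (q_j = q for all j) turns Σ_{j≠i} q_j into 2q, so 291 = 12q and q = 24.25.

24.25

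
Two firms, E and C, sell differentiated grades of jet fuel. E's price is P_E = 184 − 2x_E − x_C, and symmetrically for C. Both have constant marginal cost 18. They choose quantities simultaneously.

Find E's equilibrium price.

Firm E's profit: π = x_E(184 − 2x_E − x_C) − 18x_E.
∂π/∂x_E = 166 − 4x_E − x_C = 0 ⇒ x_E = 41.5 − 0.25x_C.
Setting x_E = x_C in the reaction function: x_E = 41.5 − 0.25x_E, so x_E = 41.5 / 1.25 = 33.2.
P_E = 184 − 2·33.2 − 33.2 = 84.4.

84.4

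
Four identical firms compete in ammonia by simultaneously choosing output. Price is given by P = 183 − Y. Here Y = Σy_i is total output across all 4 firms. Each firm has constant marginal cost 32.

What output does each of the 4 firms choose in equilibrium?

30.2

A representative firm's profit is π_i = y_i(183 − Y) − 32y_i, with Y = y_i + Σ_{j≠i} y_j.
First-order condition: 151 − 2y_i − Σ_{j≠i} y_j = 0.
Imposing symmetry (y_j = y for all j) turns Σ_{j≠i} y_j into 3y, so 151 = 5y and y = 30.2.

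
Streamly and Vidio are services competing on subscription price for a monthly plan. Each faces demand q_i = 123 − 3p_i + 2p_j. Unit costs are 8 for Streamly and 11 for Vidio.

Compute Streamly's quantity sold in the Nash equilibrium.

Streamly's profit: π = (p_{Streamly} − 8)(123 − 3p_{Streamly} + 2p_{Vidio}).
∂π/∂p_{Streamly} = 147 − 6p_{Streamly} + 2p_{Vidio} = 0 ⇒ p_{Streamly} = 24.5 + (1/3)p_{Vidio}.
Similarly p_{Vidio} = 26 + (1/3)p_{Streamly}.
Substituting the second reaction function into the first: p_{Streamly} = 24.5 + (1/3)(26 + (1/3)p_{Streamly}), which gives (8/9)p_{Streamly} = 199/6 ⇒ p_{Streamly} = 37.3125.
Then p_{Vidio} = 26 + (1/3)·37.3125 = 38.4375.
q_{Streamly} = 123 − 3·37.3125 + 2·38.4375 = 87.9375.

87.9375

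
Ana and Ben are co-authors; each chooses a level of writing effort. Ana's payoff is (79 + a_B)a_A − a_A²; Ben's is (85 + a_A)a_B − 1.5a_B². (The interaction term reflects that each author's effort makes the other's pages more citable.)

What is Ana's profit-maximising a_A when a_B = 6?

42.5

Expanding Ana's payoff: 79a_A + a_Ba_A − a_A².
∂π/∂a_A = 79 + a_B − 2a_A = 0, so a_A = 39.5 + 0.5a_B.
At a_B = 6: a_A = 39.5 + 0.5·6 = 42.5.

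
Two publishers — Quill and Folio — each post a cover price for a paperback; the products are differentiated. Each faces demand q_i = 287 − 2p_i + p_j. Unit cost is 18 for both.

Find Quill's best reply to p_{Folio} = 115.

Quill's profit: π = (p_{Quill} − 18)(287 − 2p_{Quill} + p_{Folio}).
∂π/∂p_{Quill} = 323 − 4p_{Quill} + p_{Folio} = 0 ⇒ p_{Quill} = 80.75 + 0.25p_{Folio}.
At p_{Folio} = 115: p_{Quill} = 80.75 + 0.25·115 = 109.5.

109.5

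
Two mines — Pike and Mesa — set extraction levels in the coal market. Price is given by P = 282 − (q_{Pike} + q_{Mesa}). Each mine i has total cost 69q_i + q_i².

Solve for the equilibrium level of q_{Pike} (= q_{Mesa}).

42.6

Mine Pike's profit: π = q_{Pike}(282 − (q_{Pike} + q_{Mesa})) − 69q_{Pike} − q_{Pike}².
∂π/∂q_{Pike} = 213 − 4q_{Pike} − q_{Mesa} = 0, so q_{Pike} = 53.25 − 0.25q_{Mesa}.
Setting q_{Pike} = q_{Mesa} in the reaction function: q_{Pike} = 53.25 − 0.25q_{Pike}, so q_{Pike} = 53.25 / 1.25 = 42.6.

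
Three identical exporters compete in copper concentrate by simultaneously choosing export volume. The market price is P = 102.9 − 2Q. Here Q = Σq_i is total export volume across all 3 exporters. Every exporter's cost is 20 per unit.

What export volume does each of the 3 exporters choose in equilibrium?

10.3625

A representative exporter's profit is π_i = q_i(102.9 − 2Q) − 20q_i, with Q = q_i + Σ_{j≠i} q_j.
First-order condition: 82.9 − 4q_i − 2Σ_{j≠i} q_j = 0.
With identical exporters, set every q_j = q: then 82.9 − 4q − 4q = 0, i.e. q = 82.9/8 = 10.3625.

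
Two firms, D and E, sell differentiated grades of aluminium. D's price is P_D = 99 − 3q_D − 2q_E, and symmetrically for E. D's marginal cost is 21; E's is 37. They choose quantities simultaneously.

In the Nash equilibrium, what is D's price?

53.25

Firm D's profit: π = q_D(99 − 3q_D − 2q_E) − 21q_D.
∂π/∂q_D = 78 − 6q_D − 2q_E = 0 ⇒ q_D = 13 − (1/3)q_E.
Similarly q_E = 31/3 − (1/3)q_D.
Solving the two reaction functions simultaneously: (1 − (−1/3)(−1/3))q_D = 13 − (1/3)·(31/3), so (8/9)q_D = 86/9 and q_D = 10.75.
Then q_E = 31/3 − (1/3)·10.75 = 6.75.
P_D = 99 − 3·10.75 − 2·6.75 = 53.25.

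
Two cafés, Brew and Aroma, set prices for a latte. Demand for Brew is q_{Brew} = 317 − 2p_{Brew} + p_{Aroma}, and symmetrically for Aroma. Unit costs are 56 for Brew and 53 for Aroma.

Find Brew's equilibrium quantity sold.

173.2

Brew's profit: π = (p_{Brew} − 56)(317 − 2p_{Brew} + p_{Aroma}).
∂π/∂p_{Brew} = 429 − 4p_{Brew} + p_{Aroma} = 0 ⇒ p_{Brew} = 107.25 + 0.25p_{Aroma}.
Similarly p_{Aroma} = 105.75 + 0.25p_{Brew}.
Solving the two reaction functions simultaneously: (1 − (0.25)(0.25))p_{Brew} = 107.25 + 0.25·105.75, so 0.9375p_{Brew} = 133.6875 and p_{Brew} = 142.6.
Then p_{Aroma} = 105.75 + 0.25·142.6 = 141.4.
q_{Brew} = 317 − 2·142.6 + 141.4 = 173.2.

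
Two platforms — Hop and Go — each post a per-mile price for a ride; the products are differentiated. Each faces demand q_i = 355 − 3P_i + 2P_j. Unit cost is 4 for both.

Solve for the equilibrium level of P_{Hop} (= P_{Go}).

Hop's profit: π = (P_{Hop} − 4)(355 − 3P_{Hop} + 2P_{Go}).
∂π/∂P_{Hop} = 367 − 6P_{Hop} + 2P_{Go} = 0 ⇒ P_{Hop} = 367/6 + (1/3)P_{Go}.
By symmetry P_{Go} = P_{Hop}; substituting into the reaction function, (2/3)P_{Hop} = 367/6 and P_{Hop} = 91.75.

91.75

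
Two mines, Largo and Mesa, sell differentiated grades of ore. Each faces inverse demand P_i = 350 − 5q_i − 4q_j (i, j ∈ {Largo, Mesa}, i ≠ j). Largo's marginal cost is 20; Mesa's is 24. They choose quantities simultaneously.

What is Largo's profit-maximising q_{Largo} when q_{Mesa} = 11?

Mine Largo's profit: π = q_{Largo}(350 − 5q_{Largo} − 4q_{Mesa}) − 20q_{Largo}.
∂π/∂q_{Largo} = 330 − 10q_{Largo} − 4q_{Mesa} = 0 ⇒ q_{Largo} = 33 − 0.4q_{Mesa}.
At q_{Mesa} = 11: q_{Largo} = 33 − 0.4·11 = 28.6.

28.6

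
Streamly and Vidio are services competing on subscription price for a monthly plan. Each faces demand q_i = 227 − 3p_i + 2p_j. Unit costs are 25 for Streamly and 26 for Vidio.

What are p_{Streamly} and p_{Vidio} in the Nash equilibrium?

75.6875, 76.0625

Streamly's profit: π = (p_{Streamly} − 25)(227 − 3p_{Streamly} + 2p_{Vidio}).
∂π/∂p_{Streamly} = 302 − 6p_{Streamly} + 2p_{Vidio} = 0 ⇒ p_{Streamly} = 151/3 + (1/3)p_{Vidio}.
Similarly p_{Vidio} = 305/6 + (1/3)p_{Streamly}.
Substituting the second reaction function into the first: p_{Streamly} = 151/3 + (1/3)(305/6 + (1/3)p_{Streamly}), which gives (8/9)p_{Streamly} = 1211/18 ⇒ p_{Streamly} = 75.6875.
Then p_{Vidio} = 305/6 + (1/3)·75.6875 = 76.0625.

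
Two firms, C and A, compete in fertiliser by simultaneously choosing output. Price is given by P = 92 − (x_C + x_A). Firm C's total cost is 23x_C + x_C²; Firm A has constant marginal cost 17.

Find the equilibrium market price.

Firm C's profit: π = x_C(92 − (x_C + x_A)) − 23x_C − x_C².
∂π/∂x_C = 69 − 4x_C − x_A = 0, so x_C = 17.25 − 0.25x_A.
For A: ∂π/∂x_A = 75 − 2x_A − x_C = 0 ⇒ x_A = 37.5 − 0.5x_C.
Substituting the second reaction function into the first: x_C = 17.25 − 0.25(37.5 − 0.5x_C), which gives 0.875x_C = 7.875 ⇒ x_C = 9.
Then x_A = 37.5 − 0.5·9 = 33.
Equilibrium price: P = 92 − 42 = 50.

50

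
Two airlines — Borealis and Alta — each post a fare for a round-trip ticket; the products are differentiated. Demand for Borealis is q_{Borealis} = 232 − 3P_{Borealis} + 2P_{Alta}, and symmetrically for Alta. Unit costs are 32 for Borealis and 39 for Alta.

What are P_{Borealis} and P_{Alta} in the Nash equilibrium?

83.3125, 85.9375

Borealis's profit: π = (P_{Borealis} − 32)(232 − 3P_{Borealis} + 2P_{Alta}).
∂π/∂P_{Borealis} = 328 − 6P_{Borealis} + 2P_{Alta} = 0 ⇒ P_{Borealis} = 164/3 + (1/3)P_{Alta}.
Similarly P_{Alta} = 349/6 + (1/3)P_{Borealis}.
Solving the two reaction functions simultaneously: (1 − (1/3)(1/3))P_{Borealis} = 164/3 + (1/3)·(349/6), so (8/9)P_{Borealis} = 1333/18 and P_{Borealis} = 83.3125.
Then P_{Alta} = 349/6 + (1/3)·83.3125 = 85.9375.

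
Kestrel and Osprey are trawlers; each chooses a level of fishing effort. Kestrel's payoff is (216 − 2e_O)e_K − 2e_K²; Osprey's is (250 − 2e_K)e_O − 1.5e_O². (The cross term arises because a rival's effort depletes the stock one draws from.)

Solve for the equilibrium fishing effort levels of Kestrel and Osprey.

Expanding Kestrel's payoff: 216e_K − 2e_Oe_K − 2e_K².
∂π/∂e_K = 216 − 2e_O − 4e_K = 0, so e_K = 54 − 0.5e_O.
Likewise for Osprey: e_O = 250/3 − (2/3)e_K.
Plugging e_O into Kestrel's best response: e_K = 54 − 0.5(250/3 − (2/3)e_K) ⇒ (2/3)e_K = 37/3, so e_K = 18.5.
Then e_O = 250/3 − (2/3)·18.5 = 71.

18.5, 71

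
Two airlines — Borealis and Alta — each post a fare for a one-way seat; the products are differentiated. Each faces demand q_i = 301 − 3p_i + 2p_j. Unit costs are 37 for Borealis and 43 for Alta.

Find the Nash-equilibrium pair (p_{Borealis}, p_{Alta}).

104.125, 106.375

Borealis's profit: π = (p_{Borealis} − 37)(301 − 3p_{Borealis} + 2p_{Alta}).
∂π/∂p_{Borealis} = 412 − 6p_{Borealis} + 2p_{Alta} = 0 ⇒ p_{Borealis} = 206/3 + (1/3)p_{Alta}.
Similarly p_{Alta} = 215/3 + (1/3)p_{Borealis}.
Substituting the second reaction function into the first: p_{Borealis} = 206/3 + (1/3)(215/3 + (1/3)p_{Borealis}), which gives (8/9)p_{Borealis} = 833/9 ⇒ p_{Borealis} = 104.125.
Then p_{Alta} = 215/3 + (1/3)·104.125 = 106.375.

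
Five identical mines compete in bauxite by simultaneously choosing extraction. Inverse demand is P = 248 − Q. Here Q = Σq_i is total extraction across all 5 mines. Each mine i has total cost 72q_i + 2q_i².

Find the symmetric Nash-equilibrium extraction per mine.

A representative mine's profit is π_i = q_i(248 − Q) − 72q_i − 2q_i², with Q = q_i + Σ_{j≠i} q_j.
First-order condition: 176 − 6q_i − Σ_{j≠i} q_j = 0.
With identical mines, set every q_j = q: then 176 − 6q − 4q = 0, i.e. q = 176/10 = 17.6.

17.6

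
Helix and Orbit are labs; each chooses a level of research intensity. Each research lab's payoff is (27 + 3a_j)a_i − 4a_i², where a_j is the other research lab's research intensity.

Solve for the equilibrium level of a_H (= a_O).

5.4

Helix's payoff is (27 + 3a_O)a_H − 4a_H².
∂π/∂a_H = 27 + 3a_O − 8a_H = 0, so a_H = 3.375 + 0.375a_O.
By symmetry a_O = a_H; substituting into the reaction function, 0.625a_H = 3.375 and a_H = 5.4.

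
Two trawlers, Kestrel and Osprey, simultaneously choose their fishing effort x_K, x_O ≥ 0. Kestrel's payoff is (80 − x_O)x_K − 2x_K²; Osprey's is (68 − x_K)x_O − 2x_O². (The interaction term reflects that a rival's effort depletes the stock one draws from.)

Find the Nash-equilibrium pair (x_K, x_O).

16.8, 12.8

Expanding Kestrel's payoff: 80x_K − x_Ox_K − 2x_K².
∂π/∂x_K = 80 − x_O − 4x_K = 0, so x_K = 20 − 0.25x_O.
Likewise for Osprey: x_O = 17 − 0.25x_K.
Plugging x_O into Kestrel's best response: x_K = 20 − 0.25(17 − 0.25x_K) ⇒ 0.9375x_K = 15.75, so x_K = 16.8.
Then x_O = 17 − 0.25·16.8 = 12.8.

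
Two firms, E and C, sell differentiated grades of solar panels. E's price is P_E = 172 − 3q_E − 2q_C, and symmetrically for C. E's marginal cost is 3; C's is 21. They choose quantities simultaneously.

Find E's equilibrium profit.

Firm E's profit: π = q_E(172 − 3q_E − 2q_C) − 3q_E.
∂π/∂q_E = 169 − 6q_E − 2q_C = 0 ⇒ q_E = 169/6 − (1/3)q_C.
Similarly q_C = 151/6 − (1/3)q_E.
Plugging q_C into E's best response: q_E = 169/6 − (1/3)(151/6 − (1/3)q_E) ⇒ (8/9)q_E = 178/9, so q_E = 22.25.
Then q_C = 151/6 − (1/3)·22.25 = 17.75.
P_E = 172 − 3·22.25 − 2·17.75 = 69.75.
Profit = (69.75 − 3)·22.25 = 1485.1875.

1485.1875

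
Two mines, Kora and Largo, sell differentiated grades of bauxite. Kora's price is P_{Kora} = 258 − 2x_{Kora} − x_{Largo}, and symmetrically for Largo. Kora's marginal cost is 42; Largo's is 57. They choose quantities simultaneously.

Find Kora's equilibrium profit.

Mine Kora's profit: π = x_{Kora}(258 − 2x_{Kora} − x_{Largo}) − 42x_{Kora}.
∂π/∂x_{Kora} = 216 − 4x_{Kora} − x_{Largo} = 0 ⇒ x_{Kora} = 54 − 0.25x_{Largo}.
Similarly x_{Largo} = 50.25 − 0.25x_{Kora}.
Substituting the second reaction function into the first: x_{Kora} = 54 − 0.25(50.25 − 0.25x_{Kora}), which gives 0.9375x_{Kora} = 41.4375 ⇒ x_{Kora} = 44.2.
Then x_{Largo} = 50.25 − 0.25·44.2 = 39.2.
P_{Kora} = 258 − 2·44.2 − 39.2 = 130.4.
Profit = (130.4 − 42)·44.2 = 3907.28.

3907.28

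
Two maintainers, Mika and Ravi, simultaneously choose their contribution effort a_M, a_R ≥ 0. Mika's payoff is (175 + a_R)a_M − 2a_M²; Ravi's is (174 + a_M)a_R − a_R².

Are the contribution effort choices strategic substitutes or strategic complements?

Expanding Mika's payoff: 175a_M + a_Ra_M − 2a_M².
∂π/∂a_M = 175 + a_R − 4a_M = 0, so a_M = 43.75 + 0.25a_R.
The best-response slope da_M/da_R = 0.25 > 0: the reaction function is upward-sloping, so the choices are strategic complements.

strategic complements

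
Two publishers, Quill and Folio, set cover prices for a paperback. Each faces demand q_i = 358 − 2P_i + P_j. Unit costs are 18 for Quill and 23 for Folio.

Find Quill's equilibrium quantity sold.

Quill's profit: π = (P_{Quill} − 18)(358 − 2P_{Quill} + P_{Folio}).
∂π/∂P_{Quill} = 394 − 4P_{Quill} + P_{Folio} = 0 ⇒ P_{Quill} = 98.5 + 0.25P_{Folio}.
Similarly P_{Folio} = 101 + 0.25P_{Quill}.
Solving the two reaction functions simultaneously: (1 − (0.25)(0.25))P_{Quill} = 98.5 + 0.25·101, so 0.9375P_{Quill} = 123.75 and P_{Quill} = 132.
Then P_{Folio} = 101 + 0.25·132 = 134.
q_{Quill} = 358 − 2·132 + 134 = 228.

228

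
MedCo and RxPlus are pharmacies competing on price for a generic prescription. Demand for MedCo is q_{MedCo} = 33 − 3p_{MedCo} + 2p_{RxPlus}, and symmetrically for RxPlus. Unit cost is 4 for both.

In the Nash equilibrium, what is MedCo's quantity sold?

MedCo's profit: π = (p_{MedCo} − 4)(33 − 3p_{MedCo} + 2p_{RxPlus}).
∂π/∂p_{MedCo} = 45 − 6p_{MedCo} + 2p_{RxPlus} = 0 ⇒ p_{MedCo} = 7.5 + (1/3)p_{RxPlus}.
Setting p_{MedCo} = p_{RxPlus} in the reaction function: p_{MedCo} = 7.5 + (1/3)p_{MedCo}, so p_{MedCo} = 7.5 / (2/3) = 11.25.
q_{MedCo} = 33 − 3·11.25 + 2·11.25 = 21.75.

21.75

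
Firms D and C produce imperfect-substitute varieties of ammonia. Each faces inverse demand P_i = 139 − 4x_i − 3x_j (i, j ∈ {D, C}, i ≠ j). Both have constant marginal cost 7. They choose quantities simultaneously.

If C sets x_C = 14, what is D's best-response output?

11.25

Firm D's profit: π = x_D(139 − 4x_D − 3x_C) − 7x_D.
∂π/∂x_D = 132 − 8x_D − 3x_C = 0 ⇒ x_D = 16.5 − 0.375x_C.
At x_C = 14: x_D = 16.5 − 0.375·14 = 11.25.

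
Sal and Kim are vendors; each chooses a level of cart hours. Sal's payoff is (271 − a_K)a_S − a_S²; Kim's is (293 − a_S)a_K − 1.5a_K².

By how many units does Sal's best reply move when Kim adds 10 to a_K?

-5

Expanding Sal's payoff: 271a_S − a_Ka_S − a_S².
∂π/∂a_S = 271 − a_K − 2a_S = 0, so a_S = 135.5 − 0.5a_K.
The reaction-function slope is −0.5, so a 10-unit rise in a_K moves a_S by −0.5 × 10 = −5. Sal's best response falls — the actions are strategic substitutes.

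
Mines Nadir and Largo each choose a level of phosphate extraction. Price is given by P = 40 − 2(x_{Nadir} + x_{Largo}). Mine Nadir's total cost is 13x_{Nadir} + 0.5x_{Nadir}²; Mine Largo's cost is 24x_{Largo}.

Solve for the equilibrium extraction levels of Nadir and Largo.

Mine Nadir's profit: π = x_{Nadir}(40 − 2(x_{Nadir} + x_{Largo})) − 13x_{Nadir} − 0.5x_{Nadir}².
∂π/∂x_{Nadir} = 27 − 5x_{Nadir} − 2x_{Largo} = 0, so x_{Nadir} = 5.4 − 0.4x_{Largo}.
For Largo: ∂π/∂x_{Largo} = 16 − 4x_{Largo} − 2x_{Nadir} = 0 ⇒ x_{Largo} = 4 − 0.5x_{Nadir}.
Substituting the second reaction function into the first: x_{Nadir} = 5.4 − 0.4(4 − 0.5x_{Nadir}), which gives 0.8x_{Nadir} = 3.8 ⇒ x_{Nadir} = 4.75.
Then x_{Largo} = 4 − 0.5·4.75 = 1.625.

4.75, 1.625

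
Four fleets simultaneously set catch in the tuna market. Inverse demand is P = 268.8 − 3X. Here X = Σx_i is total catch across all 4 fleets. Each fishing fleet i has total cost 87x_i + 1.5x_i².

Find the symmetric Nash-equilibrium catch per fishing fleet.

A representative fishing fleet's profit is π_i = x_i(268.8 − 3X) − 87x_i − 1.5x_i², with X = x_i + Σ_{j≠i} x_j.
First-order condition: 181.8 − 9x_i − 3Σ_{j≠i} x_j = 0.
In a symmetric equilibrium every fishing fleet chooses the same x, so Σ_{j≠i} x_j = 3x. The condition becomes 181.8 − 18x = 0, giving x = 181.8/18 = 10.1.

10.1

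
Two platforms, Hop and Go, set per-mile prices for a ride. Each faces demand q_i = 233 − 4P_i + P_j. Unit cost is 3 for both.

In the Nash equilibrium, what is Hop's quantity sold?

128

Hop's profit: π = (P_{Hop} − 3)(233 − 4P_{Hop} + P_{Go}).
∂π/∂P_{Hop} = 245 − 8P_{Hop} + P_{Go} = 0 ⇒ P_{Hop} = 30.625 + 0.125P_{Go}.
By symmetry P_{Go} = P_{Hop}; substituting into the reaction function, 0.875P_{Hop} = 30.625 and P_{Hop} = 35.
q_{Hop} = 233 − 4·35 + 35 = 128.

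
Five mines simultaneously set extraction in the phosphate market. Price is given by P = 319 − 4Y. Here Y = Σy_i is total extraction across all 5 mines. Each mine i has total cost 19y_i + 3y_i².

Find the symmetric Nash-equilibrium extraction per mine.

10

A representative mine's profit is π_i = y_i(319 − 4Y) − 19y_i − 3y_i², with Y = y_i + Σ_{j≠i} y_j.
First-order condition: 300 − 14y_i − 4Σ_{j≠i} y_j = 0.
With identical mines, set every y_j = y: then 300 − 14y − 16y = 0, i.e. y = 300/30 = 10.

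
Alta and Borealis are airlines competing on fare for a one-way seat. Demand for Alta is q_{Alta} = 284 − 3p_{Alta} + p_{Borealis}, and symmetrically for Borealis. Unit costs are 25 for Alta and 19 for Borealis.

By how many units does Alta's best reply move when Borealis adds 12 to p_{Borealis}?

Alta's profit: π = (p_{Alta} − 25)(284 − 3p_{Alta} + p_{Borealis}).
∂π/∂p_{Alta} = 359 − 6p_{Alta} + p_{Borealis} = 0 ⇒ p_{Alta} = 359/6 + (1/6)p_{Borealis}.
The reaction-function slope is 1/6, so a 12-unit rise in p_{Borealis} moves p_{Alta} by 1/6 × 12 = 2. Alta's best response rises — the actions are strategic complements.

2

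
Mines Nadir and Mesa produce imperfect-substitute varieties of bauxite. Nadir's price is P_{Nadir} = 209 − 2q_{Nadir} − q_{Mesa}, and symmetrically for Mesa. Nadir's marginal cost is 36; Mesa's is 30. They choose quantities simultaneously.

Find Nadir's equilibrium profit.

Mine Nadir's profit: π = q_{Nadir}(209 − 2q_{Nadir} − q_{Mesa}) − 36q_{Nadir}.
∂π/∂q_{Nadir} = 173 − 4q_{Nadir} − q_{Mesa} = 0 ⇒ q_{Nadir} = 43.25 − 0.25q_{Mesa}.
Similarly q_{Mesa} = 44.75 − 0.25q_{Nadir}.
Solving the two reaction functions simultaneously: (1 − (−0.25)(−0.25))q_{Nadir} = 43.25 − 0.25·44.75, so 0.9375q_{Nadir} = 32.0625 and q_{Nadir} = 34.2.
Then q_{Mesa} = 44.75 − 0.25·34.2 = 36.2.
P_{Nadir} = 209 − 2·34.2 − 36.2 = 104.4.
Profit = (104.4 − 36)·34.2 = 2339.28.

2339.28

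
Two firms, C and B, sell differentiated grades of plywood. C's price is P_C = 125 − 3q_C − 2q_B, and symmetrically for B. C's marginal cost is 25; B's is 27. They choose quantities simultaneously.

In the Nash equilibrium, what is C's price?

62.875

Firm C's profit: π = q_C(125 − 3q_C − 2q_B) − 25q_C.
∂π/∂q_C = 100 − 6q_C − 2q_B = 0 ⇒ q_C = 50/3 − (1/3)q_B.
Similarly q_B = 49/3 − (1/3)q_C.
Plugging q_B into C's best response: q_C = 50/3 − (1/3)(49/3 − (1/3)q_C) ⇒ (8/9)q_C = 101/9, so q_C = 12.625.
Then q_B = 49/3 − (1/3)·12.625 = 12.125.
P_C = 125 − 3·12.625 − 2·12.125 = 62.875.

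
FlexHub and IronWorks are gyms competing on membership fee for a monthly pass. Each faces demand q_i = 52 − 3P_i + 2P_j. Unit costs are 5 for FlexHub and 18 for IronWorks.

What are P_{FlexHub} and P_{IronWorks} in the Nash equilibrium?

FlexHub's profit: π = (P_{FlexHub} − 5)(52 − 3P_{FlexHub} + 2P_{IronWorks}).
∂π/∂P_{FlexHub} = 67 − 6P_{FlexHub} + 2P_{IronWorks} = 0 ⇒ P_{FlexHub} = 67/6 + (1/3)P_{IronWorks}.
Similarly P_{IronWorks} = 53/3 + (1/3)P_{FlexHub}.
Solving the two reaction functions simultaneously: (1 − (1/3)(1/3))P_{FlexHub} = 67/6 + (1/3)·(53/3), so (8/9)P_{FlexHub} = 307/18 and P_{FlexHub} = 19.1875.
Then P_{IronWorks} = 53/3 + (1/3)·19.1875 = 24.0625.

19.1875, 24.0625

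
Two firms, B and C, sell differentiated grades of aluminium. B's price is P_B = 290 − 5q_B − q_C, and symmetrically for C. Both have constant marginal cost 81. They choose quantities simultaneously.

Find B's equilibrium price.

Firm B's profit: π = q_B(290 − 5q_B − q_C) − 81q_B.
∂π/∂q_B = 209 − 10q_B − q_C = 0 ⇒ q_B = 20.9 − 0.1q_C.
The game is symmetric, so in equilibrium q_C = q_B: the reaction function gives 1.1q_B = 20.9, hence q_B = 19.
P_B = 290 − 5·19 − 19 = 176.

176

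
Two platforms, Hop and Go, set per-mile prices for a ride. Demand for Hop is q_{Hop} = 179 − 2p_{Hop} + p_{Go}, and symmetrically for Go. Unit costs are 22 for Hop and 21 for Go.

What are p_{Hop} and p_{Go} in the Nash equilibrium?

74.2, 73.8

Hop's profit: π = (p_{Hop} − 22)(179 − 2p_{Hop} + p_{Go}).
∂π/∂p_{Hop} = 223 − 4p_{Hop} + p_{Go} = 0 ⇒ p_{Hop} = 55.75 + 0.25p_{Go}.
Similarly p_{Go} = 55.25 + 0.25p_{Hop}.
Plugging p_{Go} into Hop's best response: p_{Hop} = 55.75 + 0.25(55.25 + 0.25p_{Hop}) ⇒ 0.9375p_{Hop} = 69.5625, so p_{Hop} = 74.2.
Then p_{Go} = 55.25 + 0.25·74.2 = 73.8.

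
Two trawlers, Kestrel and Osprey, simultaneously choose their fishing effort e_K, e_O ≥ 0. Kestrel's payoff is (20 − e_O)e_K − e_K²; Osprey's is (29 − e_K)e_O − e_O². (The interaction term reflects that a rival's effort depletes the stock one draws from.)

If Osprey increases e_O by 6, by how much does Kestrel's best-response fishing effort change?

Expanding Kestrel's payoff: 20e_K − e_Oe_K − e_K².
∂π/∂e_K = 20 − e_O − 2e_K = 0, so e_K = 10 − 0.5e_O.
The reaction-function slope is −0.5, so a 6-unit rise in e_O moves e_K by −0.5 × 6 = −3. Kestrel's best response falls — the actions are strategic substitutes.

-3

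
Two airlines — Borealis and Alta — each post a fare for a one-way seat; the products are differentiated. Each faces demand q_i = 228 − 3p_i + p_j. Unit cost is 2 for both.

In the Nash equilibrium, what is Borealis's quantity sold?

134.4

Borealis's profit: π = (p_{Borealis} − 2)(228 − 3p_{Borealis} + p_{Alta}).
∂π/∂p_{Borealis} = 234 − 6p_{Borealis} + p_{Alta} = 0 ⇒ p_{Borealis} = 39 + (1/6)p_{Alta}.
The game is symmetric, so in equilibrium p_{Alta} = p_{Borealis}: the reaction function gives (5/6)p_{Borealis} = 39, hence p_{Borealis} = 46.8.
q_{Borealis} = 228 − 3·46.8 + 46.8 = 134.4.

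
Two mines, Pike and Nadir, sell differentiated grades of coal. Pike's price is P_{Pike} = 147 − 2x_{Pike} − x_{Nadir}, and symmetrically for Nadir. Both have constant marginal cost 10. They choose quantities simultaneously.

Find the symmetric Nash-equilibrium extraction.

27.4

Mine Pike's profit: π = x_{Pike}(147 − 2x_{Pike} − x_{Nadir}) − 10x_{Pike}.
∂π/∂x_{Pike} = 137 − 4x_{Pike} − x_{Nadir} = 0 ⇒ x_{Pike} = 34.25 − 0.25x_{Nadir}.
Setting x_{Pike} = x_{Nadir} in the reaction function: x_{Pike} = 34.25 − 0.25x_{Pike}, so x_{Pike} = 34.25 / 1.25 = 27.4.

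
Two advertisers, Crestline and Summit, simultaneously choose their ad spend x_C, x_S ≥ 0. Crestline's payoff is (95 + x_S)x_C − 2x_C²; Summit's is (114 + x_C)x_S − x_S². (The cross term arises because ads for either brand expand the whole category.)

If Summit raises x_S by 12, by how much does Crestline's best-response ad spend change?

3

Expanding Crestline's payoff: 95x_C + x_Sx_C − 2x_C².
∂π/∂x_C = 95 + x_S − 4x_C = 0, so x_C = 23.75 + 0.25x_S.
The reaction-function slope is 0.25, so a 12-unit rise in x_S moves x_C by 0.25 × 12 = 3. Crestline's best response rises — the actions are strategic complements.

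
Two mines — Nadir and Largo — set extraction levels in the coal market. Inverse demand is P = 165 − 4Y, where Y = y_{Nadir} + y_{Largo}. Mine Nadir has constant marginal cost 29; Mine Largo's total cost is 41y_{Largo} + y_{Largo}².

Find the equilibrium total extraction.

Mine Nadir's profit: π = y_{Nadir}(165 − 4(y_{Nadir} + y_{Largo})) − 29y_{Nadir}.
∂π/∂y_{Nadir} = 136 − 8y_{Nadir} − 4y_{Largo} = 0, so y_{Nadir} = 17 − 0.5y_{Largo}.
For Largo: ∂π/∂y_{Largo} = 124 − 10y_{Largo} − 4y_{Nadir} = 0 ⇒ y_{Largo} = 12.4 − 0.4y_{Nadir}.
Solving the two reaction functions simultaneously: (1 − (−0.5)(−0.4))y_{Nadir} = 17 − 0.5·12.4, so 0.8y_{Nadir} = 10.8 and y_{Nadir} = 13.5.
Then y_{Largo} = 12.4 − 0.4·13.5 = 7.
Total extraction: 13.5 + 7 = 20.5.

20.5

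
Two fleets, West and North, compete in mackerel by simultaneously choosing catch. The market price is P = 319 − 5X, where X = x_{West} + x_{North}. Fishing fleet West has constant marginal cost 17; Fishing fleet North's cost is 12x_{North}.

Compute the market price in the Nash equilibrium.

Fishing fleet West's profit: π = x_{West}(319 − 5(x_{West} + x_{North})) − 17x_{West}.
∂π/∂x_{West} = 302 − 10x_{West} − 5x_{North} = 0, so x_{West} = 30.2 − 0.5x_{North}.
By the same steps for North: x_{North} = 30.7 − 0.5x_{West}.
Plugging x_{North} into West's best response: x_{West} = 30.2 − 0.5(30.7 − 0.5x_{West}) ⇒ 0.75x_{West} = 14.85, so x_{West} = 19.8.
Then x_{North} = 30.7 − 0.5·19.8 = 20.8.
Equilibrium price: P = 319 − 5·40.6 = 116.

116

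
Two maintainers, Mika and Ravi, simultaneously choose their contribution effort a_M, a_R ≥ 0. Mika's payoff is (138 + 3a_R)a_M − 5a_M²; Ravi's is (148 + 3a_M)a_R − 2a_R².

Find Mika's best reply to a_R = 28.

22.2

Expanding Mika's payoff: 138a_M + 3a_Ra_M − 5a_M².
∂π/∂a_M = 138 + 3a_R − 10a_M = 0, so a_M = 13.8 + 0.3a_R.
At a_R = 28: a_M = 13.8 + 0.3·28 = 22.2.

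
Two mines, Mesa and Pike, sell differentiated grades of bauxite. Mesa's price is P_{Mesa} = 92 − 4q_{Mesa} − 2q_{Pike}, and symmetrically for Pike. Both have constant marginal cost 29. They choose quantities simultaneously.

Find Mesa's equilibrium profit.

Mine Mesa's profit: π = q_{Mesa}(92 − 4q_{Mesa} − 2q_{Pike}) − 29q_{Mesa}.
∂π/∂q_{Mesa} = 63 − 8q_{Mesa} − 2q_{Pike} = 0 ⇒ q_{Mesa} = 7.875 − 0.25q_{Pike}.
Setting q_{Mesa} = q_{Pike} in the reaction function: q_{Mesa} = 7.875 − 0.25q_{Mesa}, so q_{Mesa} = 7.875 / 1.25 = 6.3.
P_{Mesa} = 92 − 4·6.3 − 2·6.3 = 54.2.
Profit = (54.2 − 29)·6.3 = 158.76.

158.76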